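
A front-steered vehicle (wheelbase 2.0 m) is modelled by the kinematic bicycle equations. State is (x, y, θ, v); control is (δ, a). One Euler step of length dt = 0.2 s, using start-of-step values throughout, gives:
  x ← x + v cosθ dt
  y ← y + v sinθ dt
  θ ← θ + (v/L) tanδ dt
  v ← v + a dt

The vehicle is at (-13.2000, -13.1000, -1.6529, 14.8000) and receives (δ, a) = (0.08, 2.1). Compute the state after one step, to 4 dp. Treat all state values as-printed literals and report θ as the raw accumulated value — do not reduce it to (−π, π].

(-13.4428, -16.0500, -1.5342, 15.2200)

x' = -13.2000 + 14.8000·cos(-1.6529)·0.2 = -13.4428
y' = -13.1000 + 14.8000·sin(-1.6529)·0.2 = -16.0500
θ' = -1.6529 + (14.8000/2.0)·tan(0.08)·0.2 = -1.5342
v' = 14.8000 + 2.1000·0.2 = 15.2200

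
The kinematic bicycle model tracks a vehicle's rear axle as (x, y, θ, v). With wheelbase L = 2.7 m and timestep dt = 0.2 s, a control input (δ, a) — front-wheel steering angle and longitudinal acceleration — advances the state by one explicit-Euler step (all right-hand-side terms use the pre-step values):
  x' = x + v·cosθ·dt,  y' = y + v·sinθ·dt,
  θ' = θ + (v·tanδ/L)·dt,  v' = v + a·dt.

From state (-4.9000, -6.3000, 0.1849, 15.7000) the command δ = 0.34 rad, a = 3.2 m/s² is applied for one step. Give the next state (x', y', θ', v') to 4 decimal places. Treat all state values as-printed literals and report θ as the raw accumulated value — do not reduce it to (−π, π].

(-1.8135, -5.7227, 0.5963, 16.3400)

x' = -4.9000 + 15.7000·cos(0.1849)·0.2 = -1.8135
y' = -6.3000 + 15.7000·sin(0.1849)·0.2 = -5.7227
θ' = 0.1849 + (15.7000/2.7)·tan(0.34)·0.2 = 0.5963
v' = 15.7000 + 3.2000·0.2 = 16.3400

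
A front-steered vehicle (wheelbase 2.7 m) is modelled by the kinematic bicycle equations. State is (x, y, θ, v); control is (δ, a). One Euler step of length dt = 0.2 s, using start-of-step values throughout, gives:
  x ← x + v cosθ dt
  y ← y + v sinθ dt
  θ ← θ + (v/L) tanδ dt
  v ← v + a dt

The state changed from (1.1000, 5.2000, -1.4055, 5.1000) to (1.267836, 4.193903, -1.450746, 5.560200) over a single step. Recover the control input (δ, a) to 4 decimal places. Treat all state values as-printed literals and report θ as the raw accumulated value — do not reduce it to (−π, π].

δ = -0.1192, a = 2.3010

a = (v'−v)/dt = (0.460200)/0.2 = 2.3010
Δθ = θ'−θ = -0.045246;  (v·dt/L) = 5.1000·0.2/2.7 = 0.377778
tan δ = Δθ·L/(v·dt) = -0.119769  →  δ = -0.1192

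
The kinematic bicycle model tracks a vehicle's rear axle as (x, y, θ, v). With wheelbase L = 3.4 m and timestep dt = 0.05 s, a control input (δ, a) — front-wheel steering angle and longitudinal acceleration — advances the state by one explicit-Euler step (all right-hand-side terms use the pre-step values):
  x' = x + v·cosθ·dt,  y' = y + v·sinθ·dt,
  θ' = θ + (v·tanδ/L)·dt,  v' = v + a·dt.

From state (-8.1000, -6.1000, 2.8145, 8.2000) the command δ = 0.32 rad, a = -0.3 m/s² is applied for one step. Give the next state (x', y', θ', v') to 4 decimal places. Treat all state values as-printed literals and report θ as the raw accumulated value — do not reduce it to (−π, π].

(-8.4883, -5.9683, 2.8545, 8.1850)

x' = -8.1000 + 8.2000·cos(2.8145)·0.05 = -8.4883
y' = -6.1000 + 8.2000·sin(2.8145)·0.05 = -5.9683
θ' = 2.8145 + (8.2000/3.4)·tan(0.32)·0.05 = 2.8545
v' = 8.2000 − 0.3000·0.05 = 8.1850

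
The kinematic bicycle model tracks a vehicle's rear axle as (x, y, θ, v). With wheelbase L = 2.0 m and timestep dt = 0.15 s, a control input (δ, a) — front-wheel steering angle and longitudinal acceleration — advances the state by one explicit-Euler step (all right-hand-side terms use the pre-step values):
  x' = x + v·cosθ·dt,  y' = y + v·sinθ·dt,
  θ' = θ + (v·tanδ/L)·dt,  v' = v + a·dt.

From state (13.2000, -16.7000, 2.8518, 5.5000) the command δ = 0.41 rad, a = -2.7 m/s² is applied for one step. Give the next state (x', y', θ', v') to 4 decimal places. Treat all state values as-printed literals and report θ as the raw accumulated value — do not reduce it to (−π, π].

(12.4094, -16.4643, 3.0311, 5.0950)

x' = 13.2000 + 5.5000·cos(2.8518)·0.15 = 12.4094
y' = -16.7000 + 5.5000·sin(2.8518)·0.15 = -16.4643
θ' = 2.8518 + (5.5000/2.0)·tan(0.41)·0.15 = 3.0311
v' = 5.5000 − 2.7000·0.15 = 5.0950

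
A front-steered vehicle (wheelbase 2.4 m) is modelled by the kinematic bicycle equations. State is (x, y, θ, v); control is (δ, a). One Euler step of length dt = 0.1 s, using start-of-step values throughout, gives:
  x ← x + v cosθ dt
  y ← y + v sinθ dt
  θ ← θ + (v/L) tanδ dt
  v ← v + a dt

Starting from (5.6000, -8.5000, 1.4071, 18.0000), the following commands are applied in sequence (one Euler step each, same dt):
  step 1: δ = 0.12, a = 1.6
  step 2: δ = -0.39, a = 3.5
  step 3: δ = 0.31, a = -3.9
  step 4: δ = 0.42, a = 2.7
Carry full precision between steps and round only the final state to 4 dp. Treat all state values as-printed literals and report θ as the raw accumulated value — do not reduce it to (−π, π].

(6.9681, -1.4020, 1.7707, 18.3900)

after step 1 (δ=0.12, a=1.6): (5.893339, -6.724063, 1.497535, 18.160000)
after step 2 (δ=-0.39, a=3.5): (6.026264, -4.912934, 1.186503, 18.510000)
after step 3 (δ=0.31, a=-3.9): (6.720211, -3.196940, 1.433556, 18.120000)
after step 4 (δ=0.42, a=2.7): (6.968112, -1.401977, 1.770718, 18.390000)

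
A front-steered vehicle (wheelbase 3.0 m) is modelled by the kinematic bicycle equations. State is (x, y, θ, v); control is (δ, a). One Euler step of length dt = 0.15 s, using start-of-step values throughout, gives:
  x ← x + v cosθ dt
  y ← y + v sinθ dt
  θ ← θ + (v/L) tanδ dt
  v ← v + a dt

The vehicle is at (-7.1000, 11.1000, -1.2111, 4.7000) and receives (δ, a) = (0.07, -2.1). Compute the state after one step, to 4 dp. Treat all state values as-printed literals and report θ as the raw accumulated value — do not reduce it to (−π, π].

x' = -7.1000 + 4.7000·cos(-1.2111)·0.15 = -6.8518
y' = 11.1000 + 4.7000·sin(-1.2111)·0.15 = 10.4401
θ' = -1.2111 + (4.7000/3.0)·tan(0.07)·0.15 = -1.1946
v' = 4.7000 − 2.1000·0.15 = 4.3850

(-6.8518, 10.4401, -1.1946, 4.3850)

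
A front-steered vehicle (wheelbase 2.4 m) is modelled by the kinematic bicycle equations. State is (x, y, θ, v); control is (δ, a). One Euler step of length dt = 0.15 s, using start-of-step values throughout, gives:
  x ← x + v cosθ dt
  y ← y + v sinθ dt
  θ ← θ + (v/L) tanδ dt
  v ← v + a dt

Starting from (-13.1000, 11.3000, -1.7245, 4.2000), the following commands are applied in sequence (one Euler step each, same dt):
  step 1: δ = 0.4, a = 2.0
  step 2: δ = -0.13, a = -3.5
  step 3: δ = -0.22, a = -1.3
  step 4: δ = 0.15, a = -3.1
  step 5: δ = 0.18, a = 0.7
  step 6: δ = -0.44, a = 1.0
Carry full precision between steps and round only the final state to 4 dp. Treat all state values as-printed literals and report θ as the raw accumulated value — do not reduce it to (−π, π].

(-13.4299, 7.8400, -1.7331, 3.5700)

after step 1 (δ=0.4, a=2.0): (-13.196452, 10.677427, -1.613517, 4.500000)
after step 2 (δ=-0.13, a=-3.5): (-13.225280, 10.003043, -1.650287, 3.975000)
after step 3 (δ=-0.22, a=-1.3): (-13.272626, 9.408676, -1.705842, 3.780000)
after step 4 (δ=0.15, a=-3.1): (-13.348965, 8.846838, -1.670136, 3.315000)
after step 5 (δ=0.18, a=0.7): (-13.398280, 8.352040, -1.632435, 3.420000)
after step 6 (δ=-0.44, a=1.0): (-13.429881, 7.840014, -1.733064, 3.570000)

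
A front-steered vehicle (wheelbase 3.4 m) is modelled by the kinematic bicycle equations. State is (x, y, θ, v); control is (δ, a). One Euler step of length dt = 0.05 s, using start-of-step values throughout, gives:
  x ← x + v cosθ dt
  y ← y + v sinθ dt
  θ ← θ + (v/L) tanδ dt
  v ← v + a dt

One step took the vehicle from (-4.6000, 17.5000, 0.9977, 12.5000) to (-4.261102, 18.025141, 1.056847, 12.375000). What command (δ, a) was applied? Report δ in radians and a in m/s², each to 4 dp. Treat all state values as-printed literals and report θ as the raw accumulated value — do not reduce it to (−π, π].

δ = 0.3113, a = -2.5000

a = (v'−v)/dt = (-0.125000)/0.05 = -2.5000
Δθ = θ'−θ = 0.059147;  (v·dt/L) = 12.5000·0.05/3.4 = 0.183824
tan δ = Δθ·L/(v·dt) = 0.321760  →  δ = 0.3113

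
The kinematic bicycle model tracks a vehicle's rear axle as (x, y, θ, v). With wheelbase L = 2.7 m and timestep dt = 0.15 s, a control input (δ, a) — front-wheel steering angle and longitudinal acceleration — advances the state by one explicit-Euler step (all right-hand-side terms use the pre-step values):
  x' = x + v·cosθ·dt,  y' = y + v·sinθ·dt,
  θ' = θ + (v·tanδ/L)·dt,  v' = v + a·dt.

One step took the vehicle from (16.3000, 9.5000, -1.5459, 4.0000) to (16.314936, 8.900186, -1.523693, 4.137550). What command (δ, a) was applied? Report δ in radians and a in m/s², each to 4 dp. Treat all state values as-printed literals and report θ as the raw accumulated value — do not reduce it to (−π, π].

a = (v'−v)/dt = (0.137550)/0.15 = 0.9170
Δθ = θ'−θ = 0.022207;  (v·dt/L) = 4.0000·0.15/2.7 = 0.222222
tan δ = Δθ·L/(v·dt) = 0.099932  →  δ = 0.0996

δ = 0.0996, a = 0.9170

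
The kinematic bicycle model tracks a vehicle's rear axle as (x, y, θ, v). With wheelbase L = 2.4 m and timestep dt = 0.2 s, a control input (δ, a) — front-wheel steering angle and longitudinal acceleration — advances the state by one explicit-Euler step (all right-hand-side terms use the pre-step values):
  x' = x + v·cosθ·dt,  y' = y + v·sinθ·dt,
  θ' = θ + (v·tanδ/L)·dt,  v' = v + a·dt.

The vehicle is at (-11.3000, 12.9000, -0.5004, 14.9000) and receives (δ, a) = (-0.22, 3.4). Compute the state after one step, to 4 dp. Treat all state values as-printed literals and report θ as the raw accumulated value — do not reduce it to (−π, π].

(-8.6854, 11.4703, -0.7781, 15.5800)

x' = -11.3000 + 14.9000·cos(-0.5004)·0.2 = -8.6854
y' = 12.9000 + 14.9000·sin(-0.5004)·0.2 = 11.4703
θ' = -0.5004 + (14.9000/2.4)·tan(-0.22)·0.2 = -0.7781
v' = 14.9000 + 3.4000·0.2 = 15.5800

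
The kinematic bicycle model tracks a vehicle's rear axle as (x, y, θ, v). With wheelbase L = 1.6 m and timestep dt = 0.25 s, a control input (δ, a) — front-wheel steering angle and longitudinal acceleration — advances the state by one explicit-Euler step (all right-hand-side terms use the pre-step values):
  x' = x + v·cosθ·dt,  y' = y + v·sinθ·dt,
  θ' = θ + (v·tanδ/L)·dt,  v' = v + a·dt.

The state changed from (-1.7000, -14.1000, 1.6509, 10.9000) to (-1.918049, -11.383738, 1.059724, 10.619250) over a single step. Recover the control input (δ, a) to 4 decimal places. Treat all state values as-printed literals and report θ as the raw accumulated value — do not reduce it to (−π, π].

δ = -0.3341, a = -1.1230

a = (v'−v)/dt = (-0.280750)/0.25 = -1.1230
Δθ = θ'−θ = -0.591176;  (v·dt/L) = 10.9000·0.25/1.6 = 1.703125
tan δ = Δθ·L/(v·dt) = -0.347113  →  δ = -0.3341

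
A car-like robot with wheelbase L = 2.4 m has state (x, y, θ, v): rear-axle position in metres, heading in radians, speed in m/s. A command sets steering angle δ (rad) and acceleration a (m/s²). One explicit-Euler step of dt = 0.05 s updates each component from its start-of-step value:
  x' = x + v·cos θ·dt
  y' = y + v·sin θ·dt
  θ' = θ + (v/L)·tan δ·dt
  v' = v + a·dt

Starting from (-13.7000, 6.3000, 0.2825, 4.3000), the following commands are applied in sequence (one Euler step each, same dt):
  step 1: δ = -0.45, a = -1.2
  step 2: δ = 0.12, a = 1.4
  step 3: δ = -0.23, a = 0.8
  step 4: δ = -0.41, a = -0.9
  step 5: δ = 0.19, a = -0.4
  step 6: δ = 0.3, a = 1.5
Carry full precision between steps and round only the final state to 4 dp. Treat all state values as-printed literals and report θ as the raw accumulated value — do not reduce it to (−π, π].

(-12.4458, 6.5973, 0.2343, 4.3600)

after step 1 (δ=-0.45, a=-1.2): (-13.493522, 6.359933, 0.239226, 4.240000)
after step 2 (δ=0.12, a=1.4): (-13.287560, 6.410166, 0.249877, 4.310000)
after step 3 (δ=-0.23, a=0.8): (-13.078753, 6.463456, 0.228853, 4.350000)
after step 4 (δ=-0.41, a=-0.9): (-12.866923, 6.512799, 0.189465, 4.305000)
after step 5 (δ=0.19, a=-0.4): (-12.655525, 6.553337, 0.206714, 4.285000)
after step 6 (δ=0.3, a=1.5): (-12.445836, 6.597311, 0.234328, 4.360000)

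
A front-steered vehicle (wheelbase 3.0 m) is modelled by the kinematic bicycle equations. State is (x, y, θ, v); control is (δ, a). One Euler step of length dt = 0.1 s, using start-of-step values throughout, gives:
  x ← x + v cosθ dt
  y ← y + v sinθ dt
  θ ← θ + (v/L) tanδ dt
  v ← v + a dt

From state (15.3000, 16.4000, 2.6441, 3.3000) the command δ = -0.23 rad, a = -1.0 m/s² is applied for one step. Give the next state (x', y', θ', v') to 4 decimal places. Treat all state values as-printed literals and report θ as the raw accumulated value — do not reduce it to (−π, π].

x' = 15.3000 + 3.3000·cos(2.6441)·0.1 = 15.0100
y' = 16.4000 + 3.3000·sin(2.6441)·0.1 = 16.5575
θ' = 2.6441 + (3.3000/3.0)·tan(-0.23)·0.1 = 2.6183
v' = 3.3000 − 1.0000·0.1 = 3.2000

(15.0100, 16.5575, 2.6183, 3.2000)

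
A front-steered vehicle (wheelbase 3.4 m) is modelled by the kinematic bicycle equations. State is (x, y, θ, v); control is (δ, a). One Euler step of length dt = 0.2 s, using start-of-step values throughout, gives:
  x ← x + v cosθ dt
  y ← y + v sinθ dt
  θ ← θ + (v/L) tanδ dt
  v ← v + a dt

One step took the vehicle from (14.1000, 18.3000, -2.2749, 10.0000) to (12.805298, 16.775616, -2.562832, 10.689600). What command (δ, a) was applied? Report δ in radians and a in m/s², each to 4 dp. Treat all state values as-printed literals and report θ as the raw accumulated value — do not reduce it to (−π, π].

a = (v'−v)/dt = (0.689600)/0.2 = 3.4480
Δθ = θ'−θ = -0.287932;  (v·dt/L) = 10.0000·0.2/3.4 = 0.588235
tan δ = Δθ·L/(v·dt) = -0.489484  →  δ = -0.4552

δ = -0.4552, a = 3.4480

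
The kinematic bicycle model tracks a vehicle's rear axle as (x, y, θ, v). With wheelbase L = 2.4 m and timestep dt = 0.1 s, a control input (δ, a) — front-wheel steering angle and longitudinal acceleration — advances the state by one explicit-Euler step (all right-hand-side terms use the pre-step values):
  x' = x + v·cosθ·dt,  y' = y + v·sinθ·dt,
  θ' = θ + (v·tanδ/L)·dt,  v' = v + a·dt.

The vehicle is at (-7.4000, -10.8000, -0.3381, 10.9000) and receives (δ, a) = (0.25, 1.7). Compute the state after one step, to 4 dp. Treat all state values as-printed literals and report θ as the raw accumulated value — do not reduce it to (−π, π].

x' = -7.4000 + 10.9000·cos(-0.3381)·0.1 = -6.3717
y' = -10.8000 + 10.9000·sin(-0.3381)·0.1 = -11.1615
θ' = -0.3381 + (10.9000/2.4)·tan(0.25)·0.1 = -0.2221
v' = 10.9000 + 1.7000·0.1 = 11.0700

(-6.3717, -11.1615, -0.2221, 11.0700)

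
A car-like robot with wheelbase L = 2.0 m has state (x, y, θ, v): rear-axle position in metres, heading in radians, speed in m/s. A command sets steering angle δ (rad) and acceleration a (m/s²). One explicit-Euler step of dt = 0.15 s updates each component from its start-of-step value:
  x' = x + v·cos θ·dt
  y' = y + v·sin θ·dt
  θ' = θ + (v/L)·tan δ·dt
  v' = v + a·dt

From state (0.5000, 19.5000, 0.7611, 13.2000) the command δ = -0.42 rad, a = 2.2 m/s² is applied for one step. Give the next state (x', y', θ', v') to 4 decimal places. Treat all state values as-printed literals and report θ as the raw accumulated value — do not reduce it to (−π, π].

(1.9337, 20.8656, 0.3190, 13.5300)

x' = 0.5000 + 13.2000·cos(0.7611)·0.15 = 1.9337
y' = 19.5000 + 13.2000·sin(0.7611)·0.15 = 20.8656
θ' = 0.7611 + (13.2000/2.0)·tan(-0.42)·0.15 = 0.3190
v' = 13.2000 + 2.2000·0.15 = 13.5300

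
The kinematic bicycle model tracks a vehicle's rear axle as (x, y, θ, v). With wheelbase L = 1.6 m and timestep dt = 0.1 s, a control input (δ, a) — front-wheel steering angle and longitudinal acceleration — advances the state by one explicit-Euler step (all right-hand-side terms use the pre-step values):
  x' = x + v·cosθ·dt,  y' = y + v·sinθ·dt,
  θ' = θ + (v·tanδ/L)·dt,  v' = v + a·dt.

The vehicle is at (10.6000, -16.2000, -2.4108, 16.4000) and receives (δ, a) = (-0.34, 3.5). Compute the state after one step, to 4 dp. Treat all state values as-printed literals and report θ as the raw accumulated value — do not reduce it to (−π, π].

(9.3788, -17.2946, -2.7734, 16.7500)

x' = 10.6000 + 16.4000·cos(-2.4108)·0.1 = 9.3788
y' = -16.2000 + 16.4000·sin(-2.4108)·0.1 = -17.2946
θ' = -2.4108 + (16.4000/1.6)·tan(-0.34)·0.1 = -2.7734
v' = 16.4000 + 3.5000·0.1 = 16.7500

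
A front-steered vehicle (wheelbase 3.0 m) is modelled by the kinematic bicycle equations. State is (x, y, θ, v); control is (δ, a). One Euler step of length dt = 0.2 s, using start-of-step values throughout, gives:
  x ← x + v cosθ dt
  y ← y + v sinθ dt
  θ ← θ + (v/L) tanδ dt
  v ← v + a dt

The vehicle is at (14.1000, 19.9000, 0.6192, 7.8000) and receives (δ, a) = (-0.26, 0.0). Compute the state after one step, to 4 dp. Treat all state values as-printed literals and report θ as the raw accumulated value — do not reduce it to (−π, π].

x' = 14.1000 + 7.8000·cos(0.6192)·0.2 = 15.3704
y' = 19.9000 + 7.8000·sin(0.6192)·0.2 = 20.8054
θ' = 0.6192 + (7.8000/3.0)·tan(-0.26)·0.2 = 0.4809
v' = 7.8000 + 0.0000·0.2 = 7.8000

(15.3704, 20.8054, 0.4809, 7.8000)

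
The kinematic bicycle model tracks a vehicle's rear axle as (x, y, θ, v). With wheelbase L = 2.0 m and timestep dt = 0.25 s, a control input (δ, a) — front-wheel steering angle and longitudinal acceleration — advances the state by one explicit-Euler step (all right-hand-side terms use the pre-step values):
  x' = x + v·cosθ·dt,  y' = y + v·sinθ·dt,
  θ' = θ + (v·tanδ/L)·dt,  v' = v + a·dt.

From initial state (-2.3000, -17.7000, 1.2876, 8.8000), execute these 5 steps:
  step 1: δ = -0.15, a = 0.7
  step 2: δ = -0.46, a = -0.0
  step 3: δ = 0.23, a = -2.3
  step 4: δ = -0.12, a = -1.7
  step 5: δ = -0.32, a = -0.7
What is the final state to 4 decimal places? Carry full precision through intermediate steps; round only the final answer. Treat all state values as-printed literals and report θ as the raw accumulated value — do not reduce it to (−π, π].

(4.1269, -9.5305, 0.3712, 7.8000)

after step 1 (δ=-0.15, a=0.7): (-1.685263, -15.587632, 1.121351, 8.975000)
after step 2 (δ=-0.46, a=-0.0): (-0.710430, -13.566713, 0.565520, 8.975000)
after step 3 (δ=0.23, a=-2.3): (1.183991, -12.364389, 0.828199, 8.400000)
after step 4 (δ=-0.12, a=-1.7): (2.604018, -10.817288, 0.701591, 7.975000)
after step 5 (δ=-0.32, a=-0.7): (4.126877, -9.530454, 0.371237, 7.800000)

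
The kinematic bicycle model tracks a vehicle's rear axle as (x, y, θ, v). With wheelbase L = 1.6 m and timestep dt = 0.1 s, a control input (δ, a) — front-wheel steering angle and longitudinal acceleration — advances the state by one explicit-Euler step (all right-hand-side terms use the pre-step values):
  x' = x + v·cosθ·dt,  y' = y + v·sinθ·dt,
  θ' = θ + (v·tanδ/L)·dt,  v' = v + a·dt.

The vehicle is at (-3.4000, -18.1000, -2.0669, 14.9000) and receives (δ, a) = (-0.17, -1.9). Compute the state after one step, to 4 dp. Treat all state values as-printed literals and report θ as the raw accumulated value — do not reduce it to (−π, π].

x' = -3.4000 + 14.9000·cos(-2.0669)·0.1 = -4.1092
y' = -18.1000 + 14.9000·sin(-2.0669)·0.1 = -19.4104
θ' = -2.0669 + (14.9000/1.6)·tan(-0.17)·0.1 = -2.2268
v' = 14.9000 − 1.9000·0.1 = 14.7100

(-4.1092, -19.4104, -2.2268, 14.7100)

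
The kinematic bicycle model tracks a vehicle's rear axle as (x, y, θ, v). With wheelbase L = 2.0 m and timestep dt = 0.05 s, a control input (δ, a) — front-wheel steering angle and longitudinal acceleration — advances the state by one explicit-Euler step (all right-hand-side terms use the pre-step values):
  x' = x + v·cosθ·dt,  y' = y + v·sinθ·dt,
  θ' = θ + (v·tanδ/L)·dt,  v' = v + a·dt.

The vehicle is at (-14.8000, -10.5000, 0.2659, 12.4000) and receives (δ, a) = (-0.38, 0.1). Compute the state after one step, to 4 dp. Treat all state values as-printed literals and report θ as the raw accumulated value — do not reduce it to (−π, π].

(-14.2018, -10.3371, 0.1421, 12.4050)

x' = -14.8000 + 12.4000·cos(0.2659)·0.05 = -14.2018
y' = -10.5000 + 12.4000·sin(0.2659)·0.05 = -10.3371
θ' = 0.2659 + (12.4000/2.0)·tan(-0.38)·0.05 = 0.1421
v' = 12.4000 + 0.1000·0.05 = 12.4050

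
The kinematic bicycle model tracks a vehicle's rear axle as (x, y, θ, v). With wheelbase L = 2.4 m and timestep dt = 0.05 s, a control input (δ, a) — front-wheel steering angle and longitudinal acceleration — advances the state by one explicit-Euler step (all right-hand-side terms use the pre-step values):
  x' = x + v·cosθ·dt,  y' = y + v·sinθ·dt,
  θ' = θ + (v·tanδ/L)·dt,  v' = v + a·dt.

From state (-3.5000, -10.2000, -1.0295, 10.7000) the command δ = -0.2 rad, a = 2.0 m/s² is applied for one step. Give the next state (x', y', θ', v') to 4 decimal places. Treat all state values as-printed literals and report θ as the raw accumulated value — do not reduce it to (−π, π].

(-3.2243, -10.6585, -1.0747, 10.8000)

x' = -3.5000 + 10.7000·cos(-1.0295)·0.05 = -3.2243
y' = -10.2000 + 10.7000·sin(-1.0295)·0.05 = -10.6585
θ' = -1.0295 + (10.7000/2.4)·tan(-0.2)·0.05 = -1.0747
v' = 10.7000 + 2.0000·0.05 = 10.8000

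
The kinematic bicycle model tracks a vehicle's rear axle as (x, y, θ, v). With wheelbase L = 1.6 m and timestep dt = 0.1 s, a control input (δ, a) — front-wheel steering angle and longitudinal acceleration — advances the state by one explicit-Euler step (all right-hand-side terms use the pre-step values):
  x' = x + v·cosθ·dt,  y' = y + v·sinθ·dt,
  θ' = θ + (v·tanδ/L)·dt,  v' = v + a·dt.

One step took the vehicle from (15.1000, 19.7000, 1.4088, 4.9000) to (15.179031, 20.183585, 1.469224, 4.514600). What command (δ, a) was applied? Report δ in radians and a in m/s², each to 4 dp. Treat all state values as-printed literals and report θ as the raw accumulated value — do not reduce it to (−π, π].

δ = 0.1948, a = -3.8540

a = (v'−v)/dt = (-0.385400)/0.1 = -3.8540
Δθ = θ'−θ = 0.060424;  (v·dt/L) = 4.9000·0.1/1.6 = 0.306250
tan δ = Δθ·L/(v·dt) = 0.197303  →  δ = 0.1948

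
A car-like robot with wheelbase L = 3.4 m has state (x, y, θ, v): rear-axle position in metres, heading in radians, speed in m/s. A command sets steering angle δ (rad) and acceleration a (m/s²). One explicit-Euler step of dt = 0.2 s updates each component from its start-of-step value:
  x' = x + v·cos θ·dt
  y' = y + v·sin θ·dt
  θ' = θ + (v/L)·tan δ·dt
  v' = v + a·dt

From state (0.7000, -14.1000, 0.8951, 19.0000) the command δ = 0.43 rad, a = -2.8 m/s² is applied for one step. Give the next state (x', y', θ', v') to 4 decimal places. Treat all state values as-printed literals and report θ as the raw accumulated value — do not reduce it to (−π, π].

(3.0767, -11.1350, 1.4077, 18.4400)

x' = 0.7000 + 19.0000·cos(0.8951)·0.2 = 3.0767
y' = -14.1000 + 19.0000·sin(0.8951)·0.2 = -11.1350
θ' = 0.8951 + (19.0000/3.4)·tan(0.43)·0.2 = 1.4077
v' = 19.0000 − 2.8000·0.2 = 18.4400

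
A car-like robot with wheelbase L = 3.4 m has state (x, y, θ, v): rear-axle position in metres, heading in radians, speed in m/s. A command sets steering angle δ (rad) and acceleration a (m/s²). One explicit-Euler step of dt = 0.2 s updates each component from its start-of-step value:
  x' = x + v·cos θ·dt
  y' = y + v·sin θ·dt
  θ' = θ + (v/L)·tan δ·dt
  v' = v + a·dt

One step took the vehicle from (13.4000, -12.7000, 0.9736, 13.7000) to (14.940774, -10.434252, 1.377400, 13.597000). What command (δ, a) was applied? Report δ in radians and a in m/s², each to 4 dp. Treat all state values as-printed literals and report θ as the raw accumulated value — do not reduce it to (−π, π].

a = (v'−v)/dt = (-0.103000)/0.2 = -0.5150
Δθ = θ'−θ = 0.403800;  (v·dt/L) = 13.7000·0.2/3.4 = 0.805882
tan δ = Δθ·L/(v·dt) = 0.501066  →  δ = 0.4645

δ = 0.4645, a = -0.5150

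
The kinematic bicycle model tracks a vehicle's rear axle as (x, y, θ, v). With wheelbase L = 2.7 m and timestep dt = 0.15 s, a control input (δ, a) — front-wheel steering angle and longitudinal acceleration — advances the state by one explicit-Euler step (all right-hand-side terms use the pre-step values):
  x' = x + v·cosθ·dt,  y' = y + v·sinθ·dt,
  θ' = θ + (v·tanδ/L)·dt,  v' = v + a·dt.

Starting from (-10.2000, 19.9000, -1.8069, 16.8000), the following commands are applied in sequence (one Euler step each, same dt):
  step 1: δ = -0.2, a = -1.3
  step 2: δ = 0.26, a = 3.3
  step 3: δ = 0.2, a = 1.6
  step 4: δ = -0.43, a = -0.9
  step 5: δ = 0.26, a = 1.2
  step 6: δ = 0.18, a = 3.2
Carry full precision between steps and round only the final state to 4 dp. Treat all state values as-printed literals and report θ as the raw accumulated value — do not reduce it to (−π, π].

after step 1 (δ=-0.2, a=-1.3): (-10.789469, 17.449913, -1.996096, 16.605000)
after step 2 (δ=0.26, a=3.3): (-11.817137, 15.181051, -1.750691, 17.100000)
after step 3 (δ=0.2, a=1.6): (-12.276082, 12.657444, -1.558117, 17.340000)
after step 4 (δ=-0.43, a=-0.9): (-12.243103, 10.056653, -1.999922, 17.205000)
after step 5 (δ=0.26, a=1.2): (-13.316890, 7.709899, -1.745649, 17.385000)
after step 6 (δ=0.18, a=3.2): (-13.770543, 5.141912, -1.569897, 17.865000)

(-13.7705, 5.1419, -1.5699, 17.8650)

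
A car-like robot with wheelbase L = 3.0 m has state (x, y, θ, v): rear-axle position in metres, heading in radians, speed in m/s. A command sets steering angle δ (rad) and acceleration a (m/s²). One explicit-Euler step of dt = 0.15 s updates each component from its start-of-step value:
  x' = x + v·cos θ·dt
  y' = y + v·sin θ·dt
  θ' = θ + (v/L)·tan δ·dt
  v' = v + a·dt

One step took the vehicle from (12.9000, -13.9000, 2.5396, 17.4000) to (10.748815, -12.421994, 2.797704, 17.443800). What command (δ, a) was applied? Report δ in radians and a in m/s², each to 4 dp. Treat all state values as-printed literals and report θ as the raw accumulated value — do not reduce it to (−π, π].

δ = 0.2884, a = 0.2920

a = (v'−v)/dt = (0.043800)/0.15 = 0.2920
Δθ = θ'−θ = 0.258104;  (v·dt/L) = 17.4000·0.15/3.0 = 0.870000
tan δ = Δθ·L/(v·dt) = 0.296671  →  δ = 0.2884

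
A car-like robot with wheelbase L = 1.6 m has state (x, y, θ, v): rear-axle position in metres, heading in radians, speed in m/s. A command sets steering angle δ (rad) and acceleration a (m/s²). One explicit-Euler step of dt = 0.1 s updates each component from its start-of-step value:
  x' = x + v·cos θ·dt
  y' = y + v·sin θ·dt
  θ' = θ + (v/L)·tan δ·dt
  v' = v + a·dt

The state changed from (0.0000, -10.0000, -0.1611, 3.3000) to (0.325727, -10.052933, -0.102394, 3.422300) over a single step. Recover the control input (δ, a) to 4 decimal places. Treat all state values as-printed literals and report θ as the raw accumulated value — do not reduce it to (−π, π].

a = (v'−v)/dt = (0.122300)/0.1 = 1.2230
Δθ = θ'−θ = 0.058706;  (v·dt/L) = 3.3000·0.1/1.6 = 0.206250
tan δ = Δθ·L/(v·dt) = 0.284635  →  δ = 0.2773

δ = 0.2773, a = 1.2230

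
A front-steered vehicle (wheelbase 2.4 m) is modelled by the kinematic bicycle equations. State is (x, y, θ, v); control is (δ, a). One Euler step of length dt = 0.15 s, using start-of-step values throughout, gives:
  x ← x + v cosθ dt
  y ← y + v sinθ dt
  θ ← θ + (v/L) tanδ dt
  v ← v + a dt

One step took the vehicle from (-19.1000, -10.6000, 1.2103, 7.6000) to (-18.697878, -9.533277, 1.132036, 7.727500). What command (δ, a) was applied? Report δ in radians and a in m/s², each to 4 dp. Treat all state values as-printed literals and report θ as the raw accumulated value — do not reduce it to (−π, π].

a = (v'−v)/dt = (0.127500)/0.15 = 0.8500
Δθ = θ'−θ = -0.078264;  (v·dt/L) = 7.6000·0.15/2.4 = 0.475000
tan δ = Δθ·L/(v·dt) = -0.164766  →  δ = -0.1633

δ = -0.1633, a = 0.8500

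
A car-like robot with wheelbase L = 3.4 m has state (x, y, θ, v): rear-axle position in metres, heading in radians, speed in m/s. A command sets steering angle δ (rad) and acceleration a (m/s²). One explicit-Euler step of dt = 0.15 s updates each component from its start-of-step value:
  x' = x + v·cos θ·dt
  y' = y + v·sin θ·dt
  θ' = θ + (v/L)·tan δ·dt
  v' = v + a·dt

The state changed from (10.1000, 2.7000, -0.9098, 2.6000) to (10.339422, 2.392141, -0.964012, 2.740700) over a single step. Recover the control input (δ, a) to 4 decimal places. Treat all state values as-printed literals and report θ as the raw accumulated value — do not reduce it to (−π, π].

a = (v'−v)/dt = (0.140700)/0.15 = 0.9380
Δθ = θ'−θ = -0.054212;  (v·dt/L) = 2.6000·0.15/3.4 = 0.114706
tan δ = Δθ·L/(v·dt) = -0.472617  →  δ = -0.4415

δ = -0.4415, a = 0.9380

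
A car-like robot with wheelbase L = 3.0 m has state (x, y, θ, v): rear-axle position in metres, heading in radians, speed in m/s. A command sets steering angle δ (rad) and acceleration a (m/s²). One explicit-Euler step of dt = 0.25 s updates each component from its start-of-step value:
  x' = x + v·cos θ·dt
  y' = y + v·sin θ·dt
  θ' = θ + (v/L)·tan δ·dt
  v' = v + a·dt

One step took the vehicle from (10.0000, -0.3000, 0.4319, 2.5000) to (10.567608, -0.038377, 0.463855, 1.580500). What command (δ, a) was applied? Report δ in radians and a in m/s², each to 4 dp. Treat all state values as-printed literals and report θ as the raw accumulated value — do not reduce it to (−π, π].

δ = 0.1522, a = -3.6780

a = (v'−v)/dt = (-0.919500)/0.25 = -3.6780
Δθ = θ'−θ = 0.031955;  (v·dt/L) = 2.5000·0.25/3.0 = 0.208333
tan δ = Δθ·L/(v·dt) = 0.153384  →  δ = 0.1522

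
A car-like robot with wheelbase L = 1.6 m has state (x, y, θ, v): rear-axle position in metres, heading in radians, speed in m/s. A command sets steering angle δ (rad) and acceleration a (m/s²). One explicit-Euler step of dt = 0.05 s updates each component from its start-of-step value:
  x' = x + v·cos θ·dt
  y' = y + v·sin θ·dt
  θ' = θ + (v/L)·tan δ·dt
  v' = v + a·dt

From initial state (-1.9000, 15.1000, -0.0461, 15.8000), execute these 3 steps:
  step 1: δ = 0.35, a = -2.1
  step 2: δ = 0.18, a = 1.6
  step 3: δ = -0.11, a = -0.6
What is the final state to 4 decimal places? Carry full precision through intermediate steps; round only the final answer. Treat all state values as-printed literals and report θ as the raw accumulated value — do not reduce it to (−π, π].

after step 1 (δ=0.35, a=-2.1): (-1.110839, 15.063594, 0.134133, 15.695000)
after step 2 (δ=0.18, a=1.6): (-0.333138, 15.168539, 0.223383, 15.775000)
after step 3 (δ=-0.11, a=-0.6): (0.436014, 15.343271, 0.168937, 15.745000)

(0.4360, 15.3433, 0.1689, 15.7450)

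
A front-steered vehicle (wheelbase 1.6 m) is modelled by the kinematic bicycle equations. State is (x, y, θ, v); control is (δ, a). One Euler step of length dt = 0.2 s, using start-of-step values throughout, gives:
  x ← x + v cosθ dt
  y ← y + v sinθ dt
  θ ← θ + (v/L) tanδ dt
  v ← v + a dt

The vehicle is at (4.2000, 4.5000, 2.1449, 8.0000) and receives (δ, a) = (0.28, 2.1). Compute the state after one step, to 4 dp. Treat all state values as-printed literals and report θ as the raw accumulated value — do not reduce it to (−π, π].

x' = 4.2000 + 8.0000·cos(2.1449)·0.2 = 3.3311
y' = 4.5000 + 8.0000·sin(2.1449)·0.2 = 5.8435
θ' = 2.1449 + (8.0000/1.6)·tan(0.28)·0.2 = 2.4325
v' = 8.0000 + 2.1000·0.2 = 8.4200

(3.3311, 5.8435, 2.4325, 8.4200)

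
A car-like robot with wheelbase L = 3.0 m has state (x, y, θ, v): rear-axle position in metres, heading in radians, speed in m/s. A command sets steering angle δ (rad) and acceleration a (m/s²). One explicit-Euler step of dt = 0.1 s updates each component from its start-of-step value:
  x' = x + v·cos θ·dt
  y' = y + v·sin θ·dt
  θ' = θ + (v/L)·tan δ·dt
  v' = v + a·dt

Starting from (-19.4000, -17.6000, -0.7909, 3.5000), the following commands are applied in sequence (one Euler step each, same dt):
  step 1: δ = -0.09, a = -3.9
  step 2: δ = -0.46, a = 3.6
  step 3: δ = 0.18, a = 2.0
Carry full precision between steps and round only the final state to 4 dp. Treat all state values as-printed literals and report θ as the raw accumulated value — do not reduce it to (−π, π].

(-18.7092, -18.3336, -0.8317, 3.6700)

after step 1 (δ=-0.09, a=-3.9): (-19.153878, -17.848845, -0.801428, 3.110000)
after step 2 (δ=-0.46, a=3.6): (-18.937521, -18.072252, -0.852790, 3.470000)
after step 3 (δ=0.18, a=2.0): (-18.709235, -18.333585, -0.831742, 3.670000)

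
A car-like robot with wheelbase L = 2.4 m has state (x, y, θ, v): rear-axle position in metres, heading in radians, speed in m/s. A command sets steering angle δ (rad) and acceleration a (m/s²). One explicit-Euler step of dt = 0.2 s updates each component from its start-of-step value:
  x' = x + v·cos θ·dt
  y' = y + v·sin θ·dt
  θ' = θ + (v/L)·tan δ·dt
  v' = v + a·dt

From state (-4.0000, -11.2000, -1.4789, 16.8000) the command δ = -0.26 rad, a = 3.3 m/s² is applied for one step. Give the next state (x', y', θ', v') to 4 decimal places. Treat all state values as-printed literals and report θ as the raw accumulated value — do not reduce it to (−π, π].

x' = -4.0000 + 16.8000·cos(-1.4789)·0.2 = -3.6917
y' = -11.2000 + 16.8000·sin(-1.4789)·0.2 = -14.5458
θ' = -1.4789 + (16.8000/2.4)·tan(-0.26)·0.2 = -1.8513
v' = 16.8000 + 3.3000·0.2 = 17.4600

(-3.6917, -14.5458, -1.8513, 17.4600)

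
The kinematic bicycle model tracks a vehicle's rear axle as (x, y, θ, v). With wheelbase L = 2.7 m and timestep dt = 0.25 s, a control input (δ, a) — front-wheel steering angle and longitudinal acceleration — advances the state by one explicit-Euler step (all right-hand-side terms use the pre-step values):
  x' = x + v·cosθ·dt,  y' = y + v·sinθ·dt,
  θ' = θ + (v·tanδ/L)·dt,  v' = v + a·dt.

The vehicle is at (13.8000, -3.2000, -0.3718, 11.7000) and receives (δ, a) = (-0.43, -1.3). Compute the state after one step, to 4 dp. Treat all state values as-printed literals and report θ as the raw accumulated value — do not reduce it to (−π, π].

(16.5251, -4.2626, -0.8686, 11.3750)

x' = 13.8000 + 11.7000·cos(-0.3718)·0.25 = 16.5251
y' = -3.2000 + 11.7000·sin(-0.3718)·0.25 = -4.2626
θ' = -0.3718 + (11.7000/2.7)·tan(-0.43)·0.25 = -0.8686
v' = 11.7000 − 1.3000·0.25 = 11.3750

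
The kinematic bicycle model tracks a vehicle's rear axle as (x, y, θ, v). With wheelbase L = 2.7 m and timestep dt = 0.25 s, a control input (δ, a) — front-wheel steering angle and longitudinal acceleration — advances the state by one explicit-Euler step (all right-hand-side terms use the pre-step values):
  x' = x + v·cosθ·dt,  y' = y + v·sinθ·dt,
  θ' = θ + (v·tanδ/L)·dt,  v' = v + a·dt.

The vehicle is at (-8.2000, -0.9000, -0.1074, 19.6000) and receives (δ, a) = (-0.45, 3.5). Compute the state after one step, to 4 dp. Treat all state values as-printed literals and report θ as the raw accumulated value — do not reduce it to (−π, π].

(-3.3282, -1.4252, -0.9841, 20.4750)

x' = -8.2000 + 19.6000·cos(-0.1074)·0.25 = -3.3282
y' = -0.9000 + 19.6000·sin(-0.1074)·0.25 = -1.4252
θ' = -0.1074 + (19.6000/2.7)·tan(-0.45)·0.25 = -0.9841
v' = 19.6000 + 3.5000·0.25 = 20.4750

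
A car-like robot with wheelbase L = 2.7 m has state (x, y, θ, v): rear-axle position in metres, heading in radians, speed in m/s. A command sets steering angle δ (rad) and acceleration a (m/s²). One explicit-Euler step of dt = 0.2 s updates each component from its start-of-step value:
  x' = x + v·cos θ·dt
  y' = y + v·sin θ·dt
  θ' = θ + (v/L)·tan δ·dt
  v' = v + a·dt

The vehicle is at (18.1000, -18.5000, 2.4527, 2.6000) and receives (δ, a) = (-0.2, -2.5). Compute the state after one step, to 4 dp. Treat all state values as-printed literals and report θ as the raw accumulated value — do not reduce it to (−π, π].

x' = 18.1000 + 2.6000·cos(2.4527)·0.2 = 17.6986
y' = -18.5000 + 2.6000·sin(2.4527)·0.2 = -18.1694
θ' = 2.4527 + (2.6000/2.7)·tan(-0.2)·0.2 = 2.4137
v' = 2.6000 − 2.5000·0.2 = 2.1000

(17.6986, -18.1694, 2.4137, 2.1000)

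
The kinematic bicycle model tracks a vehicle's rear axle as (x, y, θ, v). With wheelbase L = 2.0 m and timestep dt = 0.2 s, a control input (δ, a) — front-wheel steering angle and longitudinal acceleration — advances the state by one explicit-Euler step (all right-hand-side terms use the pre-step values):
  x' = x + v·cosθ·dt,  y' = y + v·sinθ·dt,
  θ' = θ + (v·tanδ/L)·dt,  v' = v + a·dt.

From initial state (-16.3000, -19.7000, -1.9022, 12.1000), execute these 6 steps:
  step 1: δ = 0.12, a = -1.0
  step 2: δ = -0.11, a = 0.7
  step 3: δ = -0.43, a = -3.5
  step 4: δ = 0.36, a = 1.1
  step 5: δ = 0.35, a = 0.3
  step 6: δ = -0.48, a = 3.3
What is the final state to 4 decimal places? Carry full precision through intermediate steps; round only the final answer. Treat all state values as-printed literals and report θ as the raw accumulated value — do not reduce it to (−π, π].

(-21.0457, -32.4926, -2.1960, 12.2800)

after step 1 (δ=0.12, a=-1.0): (-17.087397, -21.988319, -1.756299, 11.900000)
after step 2 (δ=-0.11, a=0.7): (-17.526366, -24.327487, -1.887730, 12.040000)
after step 3 (δ=-0.43, a=-3.5): (-18.276828, -26.615559, -2.439909, 11.340000)
after step 4 (δ=0.36, a=1.1): (-20.009028, -28.079562, -2.013068, 11.560000)
after step 5 (δ=0.35, a=0.3): (-20.998551, -30.169105, -1.591095, 11.620000)
after step 6 (δ=-0.48, a=3.3): (-21.045723, -32.492627, -2.196045, 12.280000)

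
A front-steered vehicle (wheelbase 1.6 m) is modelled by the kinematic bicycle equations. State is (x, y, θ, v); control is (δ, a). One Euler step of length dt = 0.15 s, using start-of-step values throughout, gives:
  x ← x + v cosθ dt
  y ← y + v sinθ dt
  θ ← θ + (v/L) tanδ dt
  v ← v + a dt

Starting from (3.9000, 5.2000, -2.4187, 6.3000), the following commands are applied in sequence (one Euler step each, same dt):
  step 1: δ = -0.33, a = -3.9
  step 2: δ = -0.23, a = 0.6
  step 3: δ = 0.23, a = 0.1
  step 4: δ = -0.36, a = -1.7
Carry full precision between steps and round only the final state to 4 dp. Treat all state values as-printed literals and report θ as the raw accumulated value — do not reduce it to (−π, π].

(0.8875, 3.3775, -2.8244, 5.5650)

after step 1 (δ=-0.33, a=-3.9): (3.191349, 4.574829, -2.621004, 5.715000)
after step 2 (δ=-0.23, a=0.6): (2.447662, 4.148440, -2.746453, 5.805000)
after step 3 (δ=0.23, a=0.1): (1.644009, 3.813257, -2.619028, 5.820000)
after step 4 (δ=-0.36, a=-1.7): (0.887518, 3.377539, -2.824403, 5.565000)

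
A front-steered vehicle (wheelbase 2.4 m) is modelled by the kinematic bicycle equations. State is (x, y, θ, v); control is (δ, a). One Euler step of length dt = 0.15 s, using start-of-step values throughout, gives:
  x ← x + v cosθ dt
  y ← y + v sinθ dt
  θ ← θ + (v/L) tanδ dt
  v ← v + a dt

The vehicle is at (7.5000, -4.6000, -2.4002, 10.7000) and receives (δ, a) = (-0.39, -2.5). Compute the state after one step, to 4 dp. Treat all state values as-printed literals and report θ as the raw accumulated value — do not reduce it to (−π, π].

(6.3163, -5.6839, -2.6751, 10.3250)

x' = 7.5000 + 10.7000·cos(-2.4002)·0.15 = 6.3163
y' = -4.6000 + 10.7000·sin(-2.4002)·0.15 = -5.6839
θ' = -2.4002 + (10.7000/2.4)·tan(-0.39)·0.15 = -2.6751
v' = 10.7000 − 2.5000·0.15 = 10.3250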